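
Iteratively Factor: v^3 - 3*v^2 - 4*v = (v - 4)*(v^2 + v) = v*(v - 4)*(v + 1)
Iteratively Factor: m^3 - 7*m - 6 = (m + 2)*(m^2 - 2*m - 3) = (m + 1)*(m + 2)*(m - 3)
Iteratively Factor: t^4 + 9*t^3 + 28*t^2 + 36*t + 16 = (t + 2)*(t^3 + 7*t^2 + 14*t + 8) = (t + 2)^2*(t^2 + 5*t + 4) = (t + 1)*(t + 2)^2*(t + 4)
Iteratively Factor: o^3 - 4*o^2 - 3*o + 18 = (o - 3)*(o^2 - o - 6) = (o - 3)*(o + 2)*(o - 3)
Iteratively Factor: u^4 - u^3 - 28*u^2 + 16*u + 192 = (u - 4)*(u^3 + 3*u^2 - 16*u - 48) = (u - 4)*(u + 3)*(u^2 - 16) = (u - 4)^2*(u + 3)*(u + 4)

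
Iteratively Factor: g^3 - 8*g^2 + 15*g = (g - 3)*(g^2 - 5*g) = (g - 5)*(g - 3)*(g)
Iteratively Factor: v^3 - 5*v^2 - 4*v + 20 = (v - 5)*(v^2 - 4) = (v - 5)*(v + 2)*(v - 2)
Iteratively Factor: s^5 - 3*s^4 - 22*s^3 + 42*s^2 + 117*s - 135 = (s + 3)*(s^4 - 6*s^3 - 4*s^2 + 54*s - 45) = (s - 3)*(s + 3)*(s^3 - 3*s^2 - 13*s + 15) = (s - 5)*(s - 3)*(s + 3)*(s^2 + 2*s - 3) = (s - 5)*(s - 3)*(s + 3)^2*(s - 1)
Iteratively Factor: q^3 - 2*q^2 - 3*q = (q + 1)*(q^2 - 3*q) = q*(q + 1)*(q - 3)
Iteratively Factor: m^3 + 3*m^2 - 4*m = (m)*(m^2 + 3*m - 4) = m*(m - 1)*(m + 4)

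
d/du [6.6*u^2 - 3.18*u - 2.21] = 13.2*u - 3.18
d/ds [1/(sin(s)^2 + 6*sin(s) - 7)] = -2*(sin(s) + 3)*cos(s)/(sin(s)^2 + 6*sin(s) - 7)^2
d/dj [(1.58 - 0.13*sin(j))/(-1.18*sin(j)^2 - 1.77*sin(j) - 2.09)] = (-0.1534*sin(j)^2 + 3.7288*sin(j) + 3.0683)*cos(j)/(1.3924*sin(j)^4 + 4.1772*sin(j)^3 + 8.0653*sin(j)^2 + 7.3986*sin(j) + 4.3681)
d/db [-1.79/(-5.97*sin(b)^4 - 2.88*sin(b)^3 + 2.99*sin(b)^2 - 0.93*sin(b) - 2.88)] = (-42.7452*sin(b)^3 - 15.4656*sin(b)^2 + 10.7042*sin(b) - 1.6647)*cos(b)/(5.97*sin(b)^4 + 2.88*sin(b)^3 - 2.99*sin(b)^2 + 0.93*sin(b) + 2.88)^2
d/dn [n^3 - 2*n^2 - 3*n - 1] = 3*n^2 - 4*n - 3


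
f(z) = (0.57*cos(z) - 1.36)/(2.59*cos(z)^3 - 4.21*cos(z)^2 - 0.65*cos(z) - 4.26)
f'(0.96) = 0.17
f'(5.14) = -0.21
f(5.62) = 0.15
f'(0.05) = 0.01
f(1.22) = 0.24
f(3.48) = 0.20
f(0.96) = 0.19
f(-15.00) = 0.24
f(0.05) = 0.12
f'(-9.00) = 0.10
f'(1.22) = 0.23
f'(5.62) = -0.09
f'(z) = (0.57*cos(z) - 1.36)*(7.77*sin(z)*cos(z)^2 - 8.42*sin(z)*cos(z) - 0.65*sin(z))/(2.59*cos(z)^3 - 4.21*cos(z)^2 - 0.65*cos(z) - 4.26)^2 - 0.57*sin(z)/(2.59*cos(z)^3 - 4.21*cos(z)^2 - 0.65*cos(z) - 4.26)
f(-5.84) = 0.13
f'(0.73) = 0.11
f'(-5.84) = 0.06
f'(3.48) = 0.08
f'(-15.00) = 0.17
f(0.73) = 0.16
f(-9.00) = 0.21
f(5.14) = 0.22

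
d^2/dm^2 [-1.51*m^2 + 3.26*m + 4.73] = -3.02000000000000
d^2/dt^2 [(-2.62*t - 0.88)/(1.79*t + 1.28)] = 6.366672/(1.79*t + 1.28)^3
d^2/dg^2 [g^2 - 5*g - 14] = 2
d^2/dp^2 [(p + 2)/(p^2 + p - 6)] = 2*(-3*(p + 1)*(p^2 + p - 6) + (p + 2)*(2*p + 1)^2)/(p^2 + p - 6)^3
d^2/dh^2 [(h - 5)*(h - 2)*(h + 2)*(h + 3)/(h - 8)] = 6*(h^4 - 22*h^3 + 144*h^2 - 128*h - 364)/(h^3 - 24*h^2 + 192*h - 512)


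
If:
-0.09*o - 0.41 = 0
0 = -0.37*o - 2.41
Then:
No Solution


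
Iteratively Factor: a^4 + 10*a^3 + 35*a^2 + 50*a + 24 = (a + 3)*(a^3 + 7*a^2 + 14*a + 8) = (a + 3)*(a + 4)*(a^2 + 3*a + 2) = (a + 1)*(a + 3)*(a + 4)*(a + 2)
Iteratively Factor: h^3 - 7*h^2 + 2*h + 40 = (h - 4)*(h^2 - 3*h - 10) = (h - 5)*(h - 4)*(h + 2)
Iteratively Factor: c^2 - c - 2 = (c + 1)*(c - 2)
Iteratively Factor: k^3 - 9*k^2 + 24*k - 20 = (k - 2)*(k^2 - 7*k + 10) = (k - 5)*(k - 2)*(k - 2)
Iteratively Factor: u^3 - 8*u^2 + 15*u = (u)*(u^2 - 8*u + 15) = u*(u - 3)*(u - 5)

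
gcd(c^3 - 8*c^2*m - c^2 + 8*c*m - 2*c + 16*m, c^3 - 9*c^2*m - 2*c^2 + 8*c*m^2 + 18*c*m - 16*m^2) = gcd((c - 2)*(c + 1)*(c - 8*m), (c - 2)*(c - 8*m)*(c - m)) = c^2 - 8*c*m - 2*c + 16*m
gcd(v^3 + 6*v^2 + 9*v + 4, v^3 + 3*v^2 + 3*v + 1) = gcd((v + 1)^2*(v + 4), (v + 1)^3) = v^2 + 2*v + 1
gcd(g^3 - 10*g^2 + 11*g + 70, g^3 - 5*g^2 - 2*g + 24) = g + 2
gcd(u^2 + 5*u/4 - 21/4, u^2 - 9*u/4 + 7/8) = u - 7/4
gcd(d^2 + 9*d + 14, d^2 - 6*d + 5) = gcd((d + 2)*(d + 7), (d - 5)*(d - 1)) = 1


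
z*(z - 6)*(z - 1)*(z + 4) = z^4 - 3*z^3 - 22*z^2 + 24*z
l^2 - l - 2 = (l - 2)*(l + 1)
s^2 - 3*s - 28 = (s - 7)*(s + 4)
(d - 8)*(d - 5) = d^2 - 13*d + 40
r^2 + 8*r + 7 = (r + 1)*(r + 7)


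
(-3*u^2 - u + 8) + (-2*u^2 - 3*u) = -5*u^2 - 4*u + 8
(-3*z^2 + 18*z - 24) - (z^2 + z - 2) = -4*z^2 + 17*z - 22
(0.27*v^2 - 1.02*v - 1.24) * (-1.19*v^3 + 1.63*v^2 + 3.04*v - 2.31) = -0.3213*v^5 + 1.6539*v^4 + 0.6338*v^3 - 5.7457*v^2 - 1.4134*v + 2.8644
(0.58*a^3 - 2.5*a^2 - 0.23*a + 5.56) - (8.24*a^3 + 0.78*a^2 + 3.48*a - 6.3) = -7.66*a^3 - 3.28*a^2 - 3.71*a + 11.86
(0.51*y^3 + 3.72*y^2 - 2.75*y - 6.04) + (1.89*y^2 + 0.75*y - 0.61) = 0.51*y^3 + 5.61*y^2 - 2.0*y - 6.65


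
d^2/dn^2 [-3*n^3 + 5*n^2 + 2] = 10 - 18*n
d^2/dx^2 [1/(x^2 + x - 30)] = 2*(-x^2 - x + (2*x + 1)^2 + 30)/(x^2 + x - 30)^3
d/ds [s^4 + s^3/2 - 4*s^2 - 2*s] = 4*s^3 + 3*s^2/2 - 8*s - 2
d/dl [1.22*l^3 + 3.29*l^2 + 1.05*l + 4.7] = 3.66*l^2 + 6.58*l + 1.05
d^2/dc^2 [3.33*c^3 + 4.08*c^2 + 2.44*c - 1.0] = 19.98*c + 8.16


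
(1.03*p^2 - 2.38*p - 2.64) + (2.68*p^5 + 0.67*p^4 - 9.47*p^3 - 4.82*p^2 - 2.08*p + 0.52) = 2.68*p^5 + 0.67*p^4 - 9.47*p^3 - 3.79*p^2 - 4.46*p - 2.12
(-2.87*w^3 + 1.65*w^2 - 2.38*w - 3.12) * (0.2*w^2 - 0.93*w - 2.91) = -0.574*w^5 + 2.9991*w^4 + 6.3412*w^3 - 3.2121*w^2 + 9.8274*w + 9.0792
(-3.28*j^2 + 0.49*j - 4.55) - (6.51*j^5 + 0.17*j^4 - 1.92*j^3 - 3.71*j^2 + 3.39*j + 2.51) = -6.51*j^5 - 0.17*j^4 + 1.92*j^3 + 0.43*j^2 - 2.9*j - 7.06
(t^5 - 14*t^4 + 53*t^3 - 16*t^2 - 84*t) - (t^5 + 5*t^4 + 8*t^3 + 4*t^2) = -19*t^4 + 45*t^3 - 20*t^2 - 84*t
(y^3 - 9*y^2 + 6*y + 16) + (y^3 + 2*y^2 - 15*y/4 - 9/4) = 2*y^3 - 7*y^2 + 9*y/4 + 55/4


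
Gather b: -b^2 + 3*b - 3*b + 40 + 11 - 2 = 49 - b^2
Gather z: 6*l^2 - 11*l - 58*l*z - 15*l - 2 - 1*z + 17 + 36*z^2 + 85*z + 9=6*l^2 - 26*l + 36*z^2 + z*(84 - 58*l) + 24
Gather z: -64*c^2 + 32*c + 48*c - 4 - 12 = -64*c^2 + 80*c - 16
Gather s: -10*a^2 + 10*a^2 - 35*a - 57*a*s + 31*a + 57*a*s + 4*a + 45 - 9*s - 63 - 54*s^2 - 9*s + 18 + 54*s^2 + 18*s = 0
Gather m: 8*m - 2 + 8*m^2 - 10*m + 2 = 8*m^2 - 2*m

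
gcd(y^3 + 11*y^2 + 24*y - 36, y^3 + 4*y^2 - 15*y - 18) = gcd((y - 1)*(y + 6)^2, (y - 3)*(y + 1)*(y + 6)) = y + 6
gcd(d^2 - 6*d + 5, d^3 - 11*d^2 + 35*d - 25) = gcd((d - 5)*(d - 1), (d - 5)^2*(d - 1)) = d^2 - 6*d + 5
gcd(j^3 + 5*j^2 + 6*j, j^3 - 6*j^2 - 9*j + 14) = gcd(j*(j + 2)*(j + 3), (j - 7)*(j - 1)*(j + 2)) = j + 2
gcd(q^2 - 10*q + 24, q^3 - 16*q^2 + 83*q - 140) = q - 4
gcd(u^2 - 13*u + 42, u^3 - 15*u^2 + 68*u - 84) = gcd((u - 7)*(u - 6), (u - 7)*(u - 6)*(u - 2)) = u^2 - 13*u + 42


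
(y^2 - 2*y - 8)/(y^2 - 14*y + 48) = (y^2 - 2*y - 8)/(y^2 - 14*y + 48)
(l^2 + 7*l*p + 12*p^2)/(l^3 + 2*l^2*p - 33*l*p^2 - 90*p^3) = (-l - 4*p)/(-l^2 + l*p + 30*p^2)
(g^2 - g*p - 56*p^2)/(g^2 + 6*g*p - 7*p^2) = (-g + 8*p)/(-g + p)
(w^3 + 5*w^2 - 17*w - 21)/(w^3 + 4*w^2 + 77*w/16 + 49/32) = 32*(w^3 + 5*w^2 - 17*w - 21)/(32*w^3 + 128*w^2 + 154*w + 49)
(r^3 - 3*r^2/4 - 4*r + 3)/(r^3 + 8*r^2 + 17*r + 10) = (4*r^2 - 11*r + 6)/(4*(r^2 + 6*r + 5))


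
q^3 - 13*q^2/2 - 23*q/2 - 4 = (q - 8)*(q + 1/2)*(q + 1)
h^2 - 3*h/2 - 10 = (h - 4)*(h + 5/2)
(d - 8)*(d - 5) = d^2 - 13*d + 40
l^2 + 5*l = l*(l + 5)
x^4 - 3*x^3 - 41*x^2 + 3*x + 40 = (x - 8)*(x - 1)*(x + 1)*(x + 5)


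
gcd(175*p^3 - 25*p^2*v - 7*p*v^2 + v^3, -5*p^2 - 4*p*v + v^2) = 5*p - v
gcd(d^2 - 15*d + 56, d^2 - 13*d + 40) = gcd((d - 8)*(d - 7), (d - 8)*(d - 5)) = d - 8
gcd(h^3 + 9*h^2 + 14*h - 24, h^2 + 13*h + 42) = h + 6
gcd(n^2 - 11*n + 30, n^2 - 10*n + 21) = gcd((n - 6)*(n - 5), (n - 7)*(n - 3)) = 1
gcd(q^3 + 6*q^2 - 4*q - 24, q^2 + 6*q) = q + 6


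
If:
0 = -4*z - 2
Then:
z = -1/2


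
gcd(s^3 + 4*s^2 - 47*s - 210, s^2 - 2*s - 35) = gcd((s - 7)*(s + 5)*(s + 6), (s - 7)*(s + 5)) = s^2 - 2*s - 35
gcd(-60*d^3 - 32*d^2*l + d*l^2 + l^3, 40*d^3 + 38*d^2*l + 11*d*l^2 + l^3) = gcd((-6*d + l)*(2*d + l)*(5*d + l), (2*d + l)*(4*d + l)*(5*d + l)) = 10*d^2 + 7*d*l + l^2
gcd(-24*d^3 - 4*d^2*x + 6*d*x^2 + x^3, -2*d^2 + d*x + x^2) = 2*d + x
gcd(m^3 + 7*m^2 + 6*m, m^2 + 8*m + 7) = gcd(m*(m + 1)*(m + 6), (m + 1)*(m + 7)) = m + 1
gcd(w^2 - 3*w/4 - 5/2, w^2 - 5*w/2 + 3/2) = 1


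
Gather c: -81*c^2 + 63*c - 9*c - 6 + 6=-81*c^2 + 54*c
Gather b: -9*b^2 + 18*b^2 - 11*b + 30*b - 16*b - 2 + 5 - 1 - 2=9*b^2 + 3*b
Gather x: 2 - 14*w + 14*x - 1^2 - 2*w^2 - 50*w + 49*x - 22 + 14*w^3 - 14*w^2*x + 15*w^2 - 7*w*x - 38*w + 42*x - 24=14*w^3 + 13*w^2 - 102*w + x*(-14*w^2 - 7*w + 105) - 45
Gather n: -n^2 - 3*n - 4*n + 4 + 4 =-n^2 - 7*n + 8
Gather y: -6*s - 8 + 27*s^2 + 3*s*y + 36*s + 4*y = 27*s^2 + 30*s + y*(3*s + 4) - 8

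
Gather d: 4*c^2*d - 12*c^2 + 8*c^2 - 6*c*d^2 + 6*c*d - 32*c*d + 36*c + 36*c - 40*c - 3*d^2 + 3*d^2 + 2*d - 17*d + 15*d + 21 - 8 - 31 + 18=-4*c^2 - 6*c*d^2 + 32*c + d*(4*c^2 - 26*c)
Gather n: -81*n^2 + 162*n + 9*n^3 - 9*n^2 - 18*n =9*n^3 - 90*n^2 + 144*n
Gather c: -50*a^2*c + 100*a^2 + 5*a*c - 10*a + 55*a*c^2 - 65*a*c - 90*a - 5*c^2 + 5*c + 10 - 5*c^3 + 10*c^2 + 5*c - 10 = 100*a^2 - 100*a - 5*c^3 + c^2*(55*a + 5) + c*(-50*a^2 - 60*a + 10)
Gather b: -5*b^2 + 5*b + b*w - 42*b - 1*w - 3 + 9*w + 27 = -5*b^2 + b*(w - 37) + 8*w + 24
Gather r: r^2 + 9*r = r^2 + 9*r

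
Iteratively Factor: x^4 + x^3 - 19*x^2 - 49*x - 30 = (x - 5)*(x^3 + 6*x^2 + 11*x + 6) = (x - 5)*(x + 3)*(x^2 + 3*x + 2) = (x - 5)*(x + 1)*(x + 3)*(x + 2)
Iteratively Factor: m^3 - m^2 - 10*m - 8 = (m - 4)*(m^2 + 3*m + 2) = (m - 4)*(m + 2)*(m + 1)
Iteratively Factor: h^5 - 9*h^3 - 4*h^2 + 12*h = (h - 1)*(h^4 + h^3 - 8*h^2 - 12*h) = (h - 3)*(h - 1)*(h^3 + 4*h^2 + 4*h) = (h - 3)*(h - 1)*(h + 2)*(h^2 + 2*h) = (h - 3)*(h - 1)*(h + 2)^2*(h)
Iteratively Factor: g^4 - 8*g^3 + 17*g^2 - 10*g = (g - 5)*(g^3 - 3*g^2 + 2*g) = g*(g - 5)*(g^2 - 3*g + 2) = g*(g - 5)*(g - 1)*(g - 2)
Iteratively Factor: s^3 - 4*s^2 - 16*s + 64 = (s - 4)*(s^2 - 16) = (s - 4)*(s + 4)*(s - 4)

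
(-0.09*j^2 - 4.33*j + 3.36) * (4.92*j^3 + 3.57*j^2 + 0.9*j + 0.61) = -0.4428*j^5 - 21.6249*j^4 + 0.992099999999998*j^3 + 8.0433*j^2 + 0.3827*j + 2.0496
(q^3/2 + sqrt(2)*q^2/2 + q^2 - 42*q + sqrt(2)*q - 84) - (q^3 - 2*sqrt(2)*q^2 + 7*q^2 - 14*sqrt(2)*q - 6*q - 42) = -q^3/2 - 6*q^2 + 5*sqrt(2)*q^2/2 - 36*q + 15*sqrt(2)*q - 42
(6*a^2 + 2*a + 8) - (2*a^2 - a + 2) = 4*a^2 + 3*a + 6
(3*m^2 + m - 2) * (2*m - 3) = 6*m^3 - 7*m^2 - 7*m + 6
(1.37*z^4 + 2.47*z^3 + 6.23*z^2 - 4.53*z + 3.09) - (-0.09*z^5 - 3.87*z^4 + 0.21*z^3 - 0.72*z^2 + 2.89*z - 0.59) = 0.09*z^5 + 5.24*z^4 + 2.26*z^3 + 6.95*z^2 - 7.42*z + 3.68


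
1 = 1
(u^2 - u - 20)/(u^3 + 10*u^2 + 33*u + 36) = (u - 5)/(u^2 + 6*u + 9)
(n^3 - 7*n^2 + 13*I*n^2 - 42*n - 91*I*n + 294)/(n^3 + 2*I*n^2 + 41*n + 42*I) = (n^2 + n*(-7 + 6*I) - 42*I)/(n^2 - 5*I*n + 6)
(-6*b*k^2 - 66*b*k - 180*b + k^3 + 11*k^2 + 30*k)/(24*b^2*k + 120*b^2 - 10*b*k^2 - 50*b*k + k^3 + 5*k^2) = (-k - 6)/(4*b - k)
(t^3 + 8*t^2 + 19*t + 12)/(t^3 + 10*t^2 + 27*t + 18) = (t + 4)/(t + 6)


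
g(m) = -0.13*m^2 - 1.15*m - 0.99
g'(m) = -0.26*m - 1.15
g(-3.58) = 1.46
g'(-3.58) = -0.22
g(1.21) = -2.57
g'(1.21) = -1.46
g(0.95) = -2.20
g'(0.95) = -1.40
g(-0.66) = -0.29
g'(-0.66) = -0.98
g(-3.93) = 1.52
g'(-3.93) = -0.13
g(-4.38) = 1.55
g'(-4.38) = -0.01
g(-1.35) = 0.33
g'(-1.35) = -0.80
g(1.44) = -2.92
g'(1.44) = -1.52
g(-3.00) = 1.29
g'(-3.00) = -0.37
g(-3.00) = 1.29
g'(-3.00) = -0.37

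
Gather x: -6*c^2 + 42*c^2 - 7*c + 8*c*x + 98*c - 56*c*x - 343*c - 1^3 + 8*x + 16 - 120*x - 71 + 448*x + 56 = 36*c^2 - 252*c + x*(336 - 48*c)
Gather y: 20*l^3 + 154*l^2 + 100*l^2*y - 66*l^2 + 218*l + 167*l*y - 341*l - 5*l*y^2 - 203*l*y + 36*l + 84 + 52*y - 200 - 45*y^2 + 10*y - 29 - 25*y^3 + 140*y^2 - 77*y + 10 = 20*l^3 + 88*l^2 - 87*l - 25*y^3 + y^2*(95 - 5*l) + y*(100*l^2 - 36*l - 15) - 135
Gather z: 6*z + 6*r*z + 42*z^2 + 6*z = 42*z^2 + z*(6*r + 12)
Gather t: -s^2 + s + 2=-s^2 + s + 2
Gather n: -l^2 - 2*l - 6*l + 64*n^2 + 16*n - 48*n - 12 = -l^2 - 8*l + 64*n^2 - 32*n - 12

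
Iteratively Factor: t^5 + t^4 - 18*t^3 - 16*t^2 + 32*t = (t)*(t^4 + t^3 - 18*t^2 - 16*t + 32) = t*(t - 1)*(t^3 + 2*t^2 - 16*t - 32) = t*(t - 4)*(t - 1)*(t^2 + 6*t + 8) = t*(t - 4)*(t - 1)*(t + 4)*(t + 2)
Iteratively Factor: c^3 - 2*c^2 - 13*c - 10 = (c + 2)*(c^2 - 4*c - 5) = (c + 1)*(c + 2)*(c - 5)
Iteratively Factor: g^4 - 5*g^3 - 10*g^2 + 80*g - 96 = (g - 2)*(g^3 - 3*g^2 - 16*g + 48) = (g - 2)*(g + 4)*(g^2 - 7*g + 12) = (g - 3)*(g - 2)*(g + 4)*(g - 4)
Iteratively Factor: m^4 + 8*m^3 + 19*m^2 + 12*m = (m)*(m^3 + 8*m^2 + 19*m + 12) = m*(m + 3)*(m^2 + 5*m + 4) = m*(m + 1)*(m + 3)*(m + 4)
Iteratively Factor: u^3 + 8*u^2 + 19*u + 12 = (u + 3)*(u^2 + 5*u + 4) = (u + 3)*(u + 4)*(u + 1)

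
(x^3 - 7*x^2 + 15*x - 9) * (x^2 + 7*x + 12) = x^5 - 22*x^3 + 12*x^2 + 117*x - 108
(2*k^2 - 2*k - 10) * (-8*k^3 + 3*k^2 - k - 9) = -16*k^5 + 22*k^4 + 72*k^3 - 46*k^2 + 28*k + 90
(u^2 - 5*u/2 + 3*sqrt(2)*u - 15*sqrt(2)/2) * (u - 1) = u^3 - 7*u^2/2 + 3*sqrt(2)*u^2 - 21*sqrt(2)*u/2 + 5*u/2 + 15*sqrt(2)/2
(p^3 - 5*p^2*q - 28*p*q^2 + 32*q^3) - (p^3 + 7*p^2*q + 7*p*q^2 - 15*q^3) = -12*p^2*q - 35*p*q^2 + 47*q^3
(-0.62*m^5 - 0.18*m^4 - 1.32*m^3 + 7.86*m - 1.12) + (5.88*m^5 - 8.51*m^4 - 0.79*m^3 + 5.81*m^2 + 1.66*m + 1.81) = 5.26*m^5 - 8.69*m^4 - 2.11*m^3 + 5.81*m^2 + 9.52*m + 0.69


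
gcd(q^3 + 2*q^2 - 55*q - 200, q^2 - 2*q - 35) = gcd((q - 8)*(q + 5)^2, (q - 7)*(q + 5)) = q + 5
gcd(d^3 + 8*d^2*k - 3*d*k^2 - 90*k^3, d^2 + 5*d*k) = d + 5*k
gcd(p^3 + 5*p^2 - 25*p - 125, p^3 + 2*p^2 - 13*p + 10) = p + 5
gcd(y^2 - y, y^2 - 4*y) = y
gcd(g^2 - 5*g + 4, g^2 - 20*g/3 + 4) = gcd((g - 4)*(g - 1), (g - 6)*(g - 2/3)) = 1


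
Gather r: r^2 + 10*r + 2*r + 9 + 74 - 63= r^2 + 12*r + 20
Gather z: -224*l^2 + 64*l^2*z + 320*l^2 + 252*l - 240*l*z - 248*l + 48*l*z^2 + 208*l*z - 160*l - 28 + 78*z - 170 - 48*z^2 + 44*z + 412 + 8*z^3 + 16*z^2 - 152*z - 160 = 96*l^2 - 156*l + 8*z^3 + z^2*(48*l - 32) + z*(64*l^2 - 32*l - 30) + 54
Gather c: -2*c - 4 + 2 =-2*c - 2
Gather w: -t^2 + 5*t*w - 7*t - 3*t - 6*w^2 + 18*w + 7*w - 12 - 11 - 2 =-t^2 - 10*t - 6*w^2 + w*(5*t + 25) - 25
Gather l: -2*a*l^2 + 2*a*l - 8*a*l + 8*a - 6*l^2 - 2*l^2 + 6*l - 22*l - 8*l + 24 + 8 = 8*a + l^2*(-2*a - 8) + l*(-6*a - 24) + 32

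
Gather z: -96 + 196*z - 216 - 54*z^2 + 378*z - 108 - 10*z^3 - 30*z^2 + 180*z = -10*z^3 - 84*z^2 + 754*z - 420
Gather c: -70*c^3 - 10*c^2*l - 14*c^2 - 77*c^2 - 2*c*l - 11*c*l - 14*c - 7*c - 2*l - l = -70*c^3 + c^2*(-10*l - 91) + c*(-13*l - 21) - 3*l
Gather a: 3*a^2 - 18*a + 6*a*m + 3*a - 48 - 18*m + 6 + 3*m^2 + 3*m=3*a^2 + a*(6*m - 15) + 3*m^2 - 15*m - 42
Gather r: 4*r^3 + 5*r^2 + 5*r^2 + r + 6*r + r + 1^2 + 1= 4*r^3 + 10*r^2 + 8*r + 2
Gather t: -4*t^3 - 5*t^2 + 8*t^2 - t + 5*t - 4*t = -4*t^3 + 3*t^2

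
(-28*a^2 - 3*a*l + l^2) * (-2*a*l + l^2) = 56*a^3*l - 22*a^2*l^2 - 5*a*l^3 + l^4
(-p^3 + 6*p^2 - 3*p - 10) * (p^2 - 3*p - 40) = -p^5 + 9*p^4 + 19*p^3 - 241*p^2 + 150*p + 400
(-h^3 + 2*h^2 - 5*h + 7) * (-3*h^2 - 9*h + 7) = 3*h^5 + 3*h^4 - 10*h^3 + 38*h^2 - 98*h + 49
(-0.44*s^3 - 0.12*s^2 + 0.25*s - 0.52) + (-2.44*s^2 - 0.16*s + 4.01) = -0.44*s^3 - 2.56*s^2 + 0.09*s + 3.49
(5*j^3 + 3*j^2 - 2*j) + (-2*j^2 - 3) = 5*j^3 + j^2 - 2*j - 3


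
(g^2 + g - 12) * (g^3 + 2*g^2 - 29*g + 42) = g^5 + 3*g^4 - 39*g^3 - 11*g^2 + 390*g - 504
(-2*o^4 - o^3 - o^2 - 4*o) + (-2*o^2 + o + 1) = -2*o^4 - o^3 - 3*o^2 - 3*o + 1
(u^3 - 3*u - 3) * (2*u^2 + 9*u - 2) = 2*u^5 + 9*u^4 - 8*u^3 - 33*u^2 - 21*u + 6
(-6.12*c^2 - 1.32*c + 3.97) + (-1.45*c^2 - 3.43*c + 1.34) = -7.57*c^2 - 4.75*c + 5.31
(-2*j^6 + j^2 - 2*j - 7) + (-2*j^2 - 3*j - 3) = -2*j^6 - j^2 - 5*j - 10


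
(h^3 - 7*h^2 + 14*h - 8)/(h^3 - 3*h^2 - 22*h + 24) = (h^2 - 6*h + 8)/(h^2 - 2*h - 24)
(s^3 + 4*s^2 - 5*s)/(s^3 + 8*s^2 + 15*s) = (s - 1)/(s + 3)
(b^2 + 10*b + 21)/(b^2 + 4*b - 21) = (b + 3)/(b - 3)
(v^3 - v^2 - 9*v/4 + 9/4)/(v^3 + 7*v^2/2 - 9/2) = (v - 3/2)/(v + 3)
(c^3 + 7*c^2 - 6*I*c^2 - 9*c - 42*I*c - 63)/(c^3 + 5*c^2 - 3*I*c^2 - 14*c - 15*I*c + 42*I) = (c - 3*I)/(c - 2)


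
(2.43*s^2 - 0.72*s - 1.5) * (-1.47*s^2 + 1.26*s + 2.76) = -3.5721*s^4 + 4.1202*s^3 + 8.0046*s^2 - 3.8772*s - 4.14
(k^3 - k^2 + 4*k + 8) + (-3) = k^3 - k^2 + 4*k + 5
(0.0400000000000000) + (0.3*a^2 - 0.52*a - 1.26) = 0.3*a^2 - 0.52*a - 1.22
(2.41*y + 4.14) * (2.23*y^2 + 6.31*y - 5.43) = 5.3743*y^3 + 24.4393*y^2 + 13.0371*y - 22.4802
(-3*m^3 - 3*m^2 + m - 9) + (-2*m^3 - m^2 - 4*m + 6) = -5*m^3 - 4*m^2 - 3*m - 3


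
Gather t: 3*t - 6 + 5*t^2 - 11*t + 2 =5*t^2 - 8*t - 4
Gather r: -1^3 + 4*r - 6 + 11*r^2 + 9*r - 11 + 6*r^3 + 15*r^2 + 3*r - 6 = 6*r^3 + 26*r^2 + 16*r - 24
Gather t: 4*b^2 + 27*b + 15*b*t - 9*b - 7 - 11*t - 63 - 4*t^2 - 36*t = 4*b^2 + 18*b - 4*t^2 + t*(15*b - 47) - 70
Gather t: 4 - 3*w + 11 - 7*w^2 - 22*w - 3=-7*w^2 - 25*w + 12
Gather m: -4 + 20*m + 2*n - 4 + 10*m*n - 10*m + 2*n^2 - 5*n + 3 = m*(10*n + 10) + 2*n^2 - 3*n - 5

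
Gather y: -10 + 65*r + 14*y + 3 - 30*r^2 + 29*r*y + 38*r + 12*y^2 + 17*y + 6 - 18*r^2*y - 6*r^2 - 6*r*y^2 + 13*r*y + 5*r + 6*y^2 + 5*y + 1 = -36*r^2 + 108*r + y^2*(18 - 6*r) + y*(-18*r^2 + 42*r + 36)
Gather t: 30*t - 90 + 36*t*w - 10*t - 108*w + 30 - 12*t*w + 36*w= t*(24*w + 20) - 72*w - 60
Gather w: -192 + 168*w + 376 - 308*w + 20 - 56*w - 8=196 - 196*w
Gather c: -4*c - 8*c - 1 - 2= -12*c - 3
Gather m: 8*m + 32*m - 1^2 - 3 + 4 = 40*m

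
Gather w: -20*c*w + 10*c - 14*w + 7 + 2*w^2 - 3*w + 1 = 10*c + 2*w^2 + w*(-20*c - 17) + 8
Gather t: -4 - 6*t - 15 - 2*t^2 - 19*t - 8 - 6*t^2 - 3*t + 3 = -8*t^2 - 28*t - 24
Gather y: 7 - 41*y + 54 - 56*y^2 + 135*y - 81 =-56*y^2 + 94*y - 20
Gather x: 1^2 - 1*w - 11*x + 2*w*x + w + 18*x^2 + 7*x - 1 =18*x^2 + x*(2*w - 4)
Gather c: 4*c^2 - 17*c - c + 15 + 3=4*c^2 - 18*c + 18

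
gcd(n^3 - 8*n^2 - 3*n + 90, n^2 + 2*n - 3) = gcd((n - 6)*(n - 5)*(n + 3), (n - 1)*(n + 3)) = n + 3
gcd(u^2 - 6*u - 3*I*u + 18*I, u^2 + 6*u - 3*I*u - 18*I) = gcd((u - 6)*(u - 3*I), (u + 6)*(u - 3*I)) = u - 3*I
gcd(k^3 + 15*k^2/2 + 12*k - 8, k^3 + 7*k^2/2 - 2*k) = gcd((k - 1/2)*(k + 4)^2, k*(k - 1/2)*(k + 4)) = k^2 + 7*k/2 - 2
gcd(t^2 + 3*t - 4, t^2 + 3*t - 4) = t^2 + 3*t - 4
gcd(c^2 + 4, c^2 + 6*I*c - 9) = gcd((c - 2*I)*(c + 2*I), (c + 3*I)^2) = 1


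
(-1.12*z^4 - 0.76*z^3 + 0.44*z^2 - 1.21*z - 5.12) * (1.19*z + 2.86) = -1.3328*z^5 - 4.1076*z^4 - 1.65*z^3 - 0.1815*z^2 - 9.5534*z - 14.6432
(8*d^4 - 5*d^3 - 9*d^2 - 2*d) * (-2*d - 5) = -16*d^5 - 30*d^4 + 43*d^3 + 49*d^2 + 10*d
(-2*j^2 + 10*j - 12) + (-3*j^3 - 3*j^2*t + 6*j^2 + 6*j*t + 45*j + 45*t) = -3*j^3 - 3*j^2*t + 4*j^2 + 6*j*t + 55*j + 45*t - 12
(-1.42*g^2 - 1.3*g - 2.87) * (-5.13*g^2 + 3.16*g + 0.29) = 7.2846*g^4 + 2.1818*g^3 + 10.2033*g^2 - 9.4462*g - 0.8323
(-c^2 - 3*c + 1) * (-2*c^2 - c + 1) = 2*c^4 + 7*c^3 - 4*c + 1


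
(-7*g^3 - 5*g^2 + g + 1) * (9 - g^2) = 7*g^5 + 5*g^4 - 64*g^3 - 46*g^2 + 9*g + 9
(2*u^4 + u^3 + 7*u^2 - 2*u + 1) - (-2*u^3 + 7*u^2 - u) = 2*u^4 + 3*u^3 - u + 1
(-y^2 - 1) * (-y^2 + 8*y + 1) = y^4 - 8*y^3 - 8*y - 1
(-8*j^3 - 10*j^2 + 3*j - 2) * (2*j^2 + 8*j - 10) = -16*j^5 - 84*j^4 + 6*j^3 + 120*j^2 - 46*j + 20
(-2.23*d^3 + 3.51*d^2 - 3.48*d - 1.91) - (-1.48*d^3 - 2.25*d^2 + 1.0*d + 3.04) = -0.75*d^3 + 5.76*d^2 - 4.48*d - 4.95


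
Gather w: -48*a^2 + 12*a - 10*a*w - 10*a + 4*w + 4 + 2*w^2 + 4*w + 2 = -48*a^2 + 2*a + 2*w^2 + w*(8 - 10*a) + 6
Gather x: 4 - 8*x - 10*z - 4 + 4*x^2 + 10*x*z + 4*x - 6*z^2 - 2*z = 4*x^2 + x*(10*z - 4) - 6*z^2 - 12*z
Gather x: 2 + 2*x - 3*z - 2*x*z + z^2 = x*(2 - 2*z) + z^2 - 3*z + 2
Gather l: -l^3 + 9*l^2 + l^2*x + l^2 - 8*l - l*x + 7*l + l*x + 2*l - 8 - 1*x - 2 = -l^3 + l^2*(x + 10) + l - x - 10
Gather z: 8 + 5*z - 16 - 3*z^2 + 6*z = -3*z^2 + 11*z - 8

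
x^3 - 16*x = x*(x - 4)*(x + 4)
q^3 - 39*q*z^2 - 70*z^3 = (q - 7*z)*(q + 2*z)*(q + 5*z)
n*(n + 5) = n^2 + 5*n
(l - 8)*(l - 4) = l^2 - 12*l + 32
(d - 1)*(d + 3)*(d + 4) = d^3 + 6*d^2 + 5*d - 12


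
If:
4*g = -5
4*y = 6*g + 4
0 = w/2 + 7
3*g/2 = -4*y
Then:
No Solution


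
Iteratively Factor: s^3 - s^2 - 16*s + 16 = (s - 1)*(s^2 - 16) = (s - 4)*(s - 1)*(s + 4)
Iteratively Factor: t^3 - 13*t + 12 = (t + 4)*(t^2 - 4*t + 3) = (t - 3)*(t + 4)*(t - 1)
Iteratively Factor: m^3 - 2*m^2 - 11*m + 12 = (m + 3)*(m^2 - 5*m + 4) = (m - 1)*(m + 3)*(m - 4)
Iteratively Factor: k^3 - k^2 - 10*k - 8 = (k + 2)*(k^2 - 3*k - 4) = (k + 1)*(k + 2)*(k - 4)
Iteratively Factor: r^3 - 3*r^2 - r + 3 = (r + 1)*(r^2 - 4*r + 3) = (r - 1)*(r + 1)*(r - 3)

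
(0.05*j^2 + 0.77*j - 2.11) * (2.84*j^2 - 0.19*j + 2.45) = 0.142*j^4 + 2.1773*j^3 - 6.0162*j^2 + 2.2874*j - 5.1695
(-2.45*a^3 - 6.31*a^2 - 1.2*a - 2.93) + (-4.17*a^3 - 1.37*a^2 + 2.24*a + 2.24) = -6.62*a^3 - 7.68*a^2 + 1.04*a - 0.69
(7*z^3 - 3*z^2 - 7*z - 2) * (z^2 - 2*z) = 7*z^5 - 17*z^4 - z^3 + 12*z^2 + 4*z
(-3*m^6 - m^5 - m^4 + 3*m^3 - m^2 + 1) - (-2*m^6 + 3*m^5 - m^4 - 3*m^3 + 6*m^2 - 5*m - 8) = -m^6 - 4*m^5 + 6*m^3 - 7*m^2 + 5*m + 9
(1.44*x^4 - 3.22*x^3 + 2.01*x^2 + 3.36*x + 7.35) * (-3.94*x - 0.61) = -5.6736*x^5 + 11.8084*x^4 - 5.9552*x^3 - 14.4645*x^2 - 31.0086*x - 4.4835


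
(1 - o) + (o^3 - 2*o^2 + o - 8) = o^3 - 2*o^2 - 7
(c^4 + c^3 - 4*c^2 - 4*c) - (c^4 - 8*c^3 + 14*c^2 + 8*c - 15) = 9*c^3 - 18*c^2 - 12*c + 15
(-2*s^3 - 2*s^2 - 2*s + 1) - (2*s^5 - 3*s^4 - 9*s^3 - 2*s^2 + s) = -2*s^5 + 3*s^4 + 7*s^3 - 3*s + 1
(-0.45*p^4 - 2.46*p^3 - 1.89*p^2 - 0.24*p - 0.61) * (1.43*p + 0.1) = -0.6435*p^5 - 3.5628*p^4 - 2.9487*p^3 - 0.5322*p^2 - 0.8963*p - 0.061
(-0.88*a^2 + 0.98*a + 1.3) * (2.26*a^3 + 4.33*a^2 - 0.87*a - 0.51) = -1.9888*a^5 - 1.5956*a^4 + 7.947*a^3 + 5.2252*a^2 - 1.6308*a - 0.663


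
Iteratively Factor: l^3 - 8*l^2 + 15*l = (l)*(l^2 - 8*l + 15) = l*(l - 3)*(l - 5)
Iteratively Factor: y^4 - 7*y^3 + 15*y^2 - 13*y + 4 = (y - 1)*(y^3 - 6*y^2 + 9*y - 4) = (y - 4)*(y - 1)*(y^2 - 2*y + 1) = (y - 4)*(y - 1)^2*(y - 1)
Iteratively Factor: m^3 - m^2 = (m)*(m^2 - m) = m*(m - 1)*(m)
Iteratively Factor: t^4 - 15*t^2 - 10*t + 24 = (t - 1)*(t^3 + t^2 - 14*t - 24) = (t - 4)*(t - 1)*(t^2 + 5*t + 6) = (t - 4)*(t - 1)*(t + 3)*(t + 2)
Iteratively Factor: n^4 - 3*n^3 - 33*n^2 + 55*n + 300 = (n - 5)*(n^3 + 2*n^2 - 23*n - 60) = (n - 5)*(n + 4)*(n^2 - 2*n - 15) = (n - 5)^2*(n + 4)*(n + 3)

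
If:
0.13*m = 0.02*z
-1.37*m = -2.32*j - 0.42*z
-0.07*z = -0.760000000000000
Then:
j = -0.98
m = 1.67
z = 10.86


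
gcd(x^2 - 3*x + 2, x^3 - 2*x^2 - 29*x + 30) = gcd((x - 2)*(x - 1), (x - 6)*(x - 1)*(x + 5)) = x - 1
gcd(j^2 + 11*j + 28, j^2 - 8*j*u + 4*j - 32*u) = j + 4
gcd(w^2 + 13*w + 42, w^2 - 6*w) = 1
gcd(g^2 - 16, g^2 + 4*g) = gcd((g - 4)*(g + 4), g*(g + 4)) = g + 4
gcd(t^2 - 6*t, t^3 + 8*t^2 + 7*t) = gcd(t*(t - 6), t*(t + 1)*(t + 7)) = t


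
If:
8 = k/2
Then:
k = 16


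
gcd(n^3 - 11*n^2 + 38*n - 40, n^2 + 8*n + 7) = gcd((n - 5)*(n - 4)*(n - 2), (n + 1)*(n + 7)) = 1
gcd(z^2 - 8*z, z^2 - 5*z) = z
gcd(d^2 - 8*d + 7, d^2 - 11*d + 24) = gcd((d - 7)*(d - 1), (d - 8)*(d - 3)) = 1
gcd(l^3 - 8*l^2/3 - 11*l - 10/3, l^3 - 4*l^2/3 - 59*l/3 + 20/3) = l - 5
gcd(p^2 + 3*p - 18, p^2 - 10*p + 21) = p - 3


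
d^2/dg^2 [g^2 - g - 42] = 2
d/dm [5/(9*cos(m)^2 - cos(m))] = 5*(-sin(m)/cos(m)^2 + 18*tan(m))/(9*cos(m) - 1)^2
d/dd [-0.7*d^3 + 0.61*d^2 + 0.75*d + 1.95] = -2.1*d^2 + 1.22*d + 0.75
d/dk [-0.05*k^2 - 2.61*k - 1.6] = -0.1*k - 2.61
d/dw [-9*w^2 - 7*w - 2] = -18*w - 7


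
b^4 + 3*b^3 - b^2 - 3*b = b*(b - 1)*(b + 1)*(b + 3)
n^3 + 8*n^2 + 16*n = n*(n + 4)^2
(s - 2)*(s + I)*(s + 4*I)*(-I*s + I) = -I*s^4 + 5*s^3 + 3*I*s^3 - 15*s^2 + 2*I*s^2 + 10*s - 12*I*s + 8*I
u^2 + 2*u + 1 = (u + 1)^2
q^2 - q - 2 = (q - 2)*(q + 1)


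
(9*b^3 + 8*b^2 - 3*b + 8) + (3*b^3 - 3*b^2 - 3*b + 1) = 12*b^3 + 5*b^2 - 6*b + 9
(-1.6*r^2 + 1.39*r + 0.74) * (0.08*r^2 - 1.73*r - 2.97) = -0.128*r^4 + 2.8792*r^3 + 2.4065*r^2 - 5.4085*r - 2.1978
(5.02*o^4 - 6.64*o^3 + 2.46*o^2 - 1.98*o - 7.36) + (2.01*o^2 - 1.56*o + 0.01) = 5.02*o^4 - 6.64*o^3 + 4.47*o^2 - 3.54*o - 7.35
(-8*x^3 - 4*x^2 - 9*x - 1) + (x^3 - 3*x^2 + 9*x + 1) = -7*x^3 - 7*x^2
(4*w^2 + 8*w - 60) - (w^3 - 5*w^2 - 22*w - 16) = -w^3 + 9*w^2 + 30*w - 44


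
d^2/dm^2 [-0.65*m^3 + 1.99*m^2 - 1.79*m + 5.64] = 3.98 - 3.9*m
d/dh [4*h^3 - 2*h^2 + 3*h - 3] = 12*h^2 - 4*h + 3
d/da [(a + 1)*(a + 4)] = 2*a + 5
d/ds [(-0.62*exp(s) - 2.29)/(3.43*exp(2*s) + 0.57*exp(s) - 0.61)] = (2.1266*exp(2*s) + 15.7094*exp(s) + 1.6835)*exp(s)/(11.7649*exp(4*s) + 3.9102*exp(3*s) - 3.8597*exp(2*s) - 0.6954*exp(s) + 0.3721)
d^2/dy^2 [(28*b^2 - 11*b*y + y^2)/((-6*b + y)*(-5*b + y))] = b^2*(-364*b^2 + 132*b*y - 12*y^2)/(27000*b^6 - 29700*b^5*y + 13590*b^4*y^2 - 3311*b^3*y^3 + 453*b^2*y^4 - 33*b*y^5 + y^6)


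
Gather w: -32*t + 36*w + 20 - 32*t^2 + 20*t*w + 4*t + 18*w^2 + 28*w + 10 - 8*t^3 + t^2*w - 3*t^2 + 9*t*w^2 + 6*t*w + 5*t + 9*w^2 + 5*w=-8*t^3 - 35*t^2 - 23*t + w^2*(9*t + 27) + w*(t^2 + 26*t + 69) + 30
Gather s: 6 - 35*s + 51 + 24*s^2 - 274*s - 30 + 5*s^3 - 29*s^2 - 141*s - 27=5*s^3 - 5*s^2 - 450*s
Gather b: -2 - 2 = -4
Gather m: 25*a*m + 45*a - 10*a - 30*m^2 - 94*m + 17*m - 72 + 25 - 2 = 35*a - 30*m^2 + m*(25*a - 77) - 49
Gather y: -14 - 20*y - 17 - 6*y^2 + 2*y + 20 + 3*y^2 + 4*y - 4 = -3*y^2 - 14*y - 15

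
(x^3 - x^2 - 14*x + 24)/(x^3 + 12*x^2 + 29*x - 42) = (x^3 - x^2 - 14*x + 24)/(x^3 + 12*x^2 + 29*x - 42)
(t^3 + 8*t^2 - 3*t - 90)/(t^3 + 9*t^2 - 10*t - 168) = (t^2 + 2*t - 15)/(t^2 + 3*t - 28)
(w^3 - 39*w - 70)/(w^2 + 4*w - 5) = (w^2 - 5*w - 14)/(w - 1)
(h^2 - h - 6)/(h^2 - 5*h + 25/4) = 4*(h^2 - h - 6)/(4*h^2 - 20*h + 25)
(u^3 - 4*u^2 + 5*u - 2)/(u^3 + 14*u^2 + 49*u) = (u^3 - 4*u^2 + 5*u - 2)/(u*(u^2 + 14*u + 49))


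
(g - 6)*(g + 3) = g^2 - 3*g - 18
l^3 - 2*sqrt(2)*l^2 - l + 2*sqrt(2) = (l - 1)*(l + 1)*(l - 2*sqrt(2))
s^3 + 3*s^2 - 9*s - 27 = (s - 3)*(s + 3)^2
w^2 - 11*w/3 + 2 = (w - 3)*(w - 2/3)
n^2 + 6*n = n*(n + 6)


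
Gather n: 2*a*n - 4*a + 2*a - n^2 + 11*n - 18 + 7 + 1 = -2*a - n^2 + n*(2*a + 11) - 10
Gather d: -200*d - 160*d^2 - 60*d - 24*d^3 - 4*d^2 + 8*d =-24*d^3 - 164*d^2 - 252*d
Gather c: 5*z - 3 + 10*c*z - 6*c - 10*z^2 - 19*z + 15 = c*(10*z - 6) - 10*z^2 - 14*z + 12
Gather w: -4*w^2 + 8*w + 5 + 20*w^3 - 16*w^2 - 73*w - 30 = 20*w^3 - 20*w^2 - 65*w - 25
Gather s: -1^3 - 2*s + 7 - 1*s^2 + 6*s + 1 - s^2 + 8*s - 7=-2*s^2 + 12*s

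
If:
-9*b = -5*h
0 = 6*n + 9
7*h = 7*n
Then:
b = -5/6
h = -3/2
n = -3/2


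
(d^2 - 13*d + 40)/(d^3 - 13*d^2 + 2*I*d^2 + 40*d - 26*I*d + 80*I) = 1/(d + 2*I)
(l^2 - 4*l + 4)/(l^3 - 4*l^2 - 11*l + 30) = (l - 2)/(l^2 - 2*l - 15)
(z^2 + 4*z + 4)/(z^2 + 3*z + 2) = (z + 2)/(z + 1)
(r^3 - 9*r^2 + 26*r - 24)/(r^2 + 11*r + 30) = (r^3 - 9*r^2 + 26*r - 24)/(r^2 + 11*r + 30)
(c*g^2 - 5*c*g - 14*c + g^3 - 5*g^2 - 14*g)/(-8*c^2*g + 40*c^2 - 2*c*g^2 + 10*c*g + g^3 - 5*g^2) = (-c*g^2 + 5*c*g + 14*c - g^3 + 5*g^2 + 14*g)/(8*c^2*g - 40*c^2 + 2*c*g^2 - 10*c*g - g^3 + 5*g^2)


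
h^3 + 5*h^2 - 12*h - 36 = (h - 3)*(h + 2)*(h + 6)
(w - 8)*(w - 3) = w^2 - 11*w + 24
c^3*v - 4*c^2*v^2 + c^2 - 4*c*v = c*(c - 4*v)*(c*v + 1)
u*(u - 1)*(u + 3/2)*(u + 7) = u^4 + 15*u^3/2 + 2*u^2 - 21*u/2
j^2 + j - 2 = (j - 1)*(j + 2)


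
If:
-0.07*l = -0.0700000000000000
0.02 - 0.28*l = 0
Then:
No Solution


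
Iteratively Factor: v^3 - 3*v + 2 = (v - 1)*(v^2 + v - 2) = (v - 1)^2*(v + 2)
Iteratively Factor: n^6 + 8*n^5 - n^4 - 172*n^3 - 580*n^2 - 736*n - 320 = (n + 4)*(n^5 + 4*n^4 - 17*n^3 - 104*n^2 - 164*n - 80) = (n + 2)*(n + 4)*(n^4 + 2*n^3 - 21*n^2 - 62*n - 40) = (n + 1)*(n + 2)*(n + 4)*(n^3 + n^2 - 22*n - 40) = (n + 1)*(n + 2)^2*(n + 4)*(n^2 - n - 20) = (n + 1)*(n + 2)^2*(n + 4)^2*(n - 5)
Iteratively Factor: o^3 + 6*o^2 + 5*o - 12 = (o + 3)*(o^2 + 3*o - 4) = (o - 1)*(o + 3)*(o + 4)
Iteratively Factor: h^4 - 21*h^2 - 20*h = (h + 1)*(h^3 - h^2 - 20*h) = (h + 1)*(h + 4)*(h^2 - 5*h) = (h - 5)*(h + 1)*(h + 4)*(h)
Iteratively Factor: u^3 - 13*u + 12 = (u - 3)*(u^2 + 3*u - 4) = (u - 3)*(u - 1)*(u + 4)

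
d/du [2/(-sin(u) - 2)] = 2*cos(u)/(sin(u) + 2)^2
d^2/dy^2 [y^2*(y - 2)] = 6*y - 4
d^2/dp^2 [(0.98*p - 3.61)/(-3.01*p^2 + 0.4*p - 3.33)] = (-(0.98*p - 3.61)*(6.02*p - 0.4)*(12.04*p - 0.8) + (17.6988*p - 22.5162)*(3.01*p^2 - 0.4*p + 3.33))/(3.01*p^2 - 0.4*p + 3.33)^3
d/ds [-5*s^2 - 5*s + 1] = -10*s - 5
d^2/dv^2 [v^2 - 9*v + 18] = 2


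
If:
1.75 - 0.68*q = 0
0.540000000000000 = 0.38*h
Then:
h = 1.42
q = 2.57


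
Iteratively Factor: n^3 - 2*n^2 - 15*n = (n - 5)*(n^2 + 3*n) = n*(n - 5)*(n + 3)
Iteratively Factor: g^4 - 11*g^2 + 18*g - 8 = (g - 2)*(g^3 + 2*g^2 - 7*g + 4) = (g - 2)*(g - 1)*(g^2 + 3*g - 4) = (g - 2)*(g - 1)^2*(g + 4)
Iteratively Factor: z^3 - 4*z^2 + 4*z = (z - 2)*(z^2 - 2*z) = (z - 2)^2*(z)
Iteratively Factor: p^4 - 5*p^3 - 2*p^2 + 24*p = (p - 3)*(p^3 - 2*p^2 - 8*p) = (p - 3)*(p + 2)*(p^2 - 4*p) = (p - 4)*(p - 3)*(p + 2)*(p)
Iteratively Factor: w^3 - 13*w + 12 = (w + 4)*(w^2 - 4*w + 3) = (w - 1)*(w + 4)*(w - 3)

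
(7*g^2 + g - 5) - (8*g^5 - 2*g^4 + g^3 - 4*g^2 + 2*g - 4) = -8*g^5 + 2*g^4 - g^3 + 11*g^2 - g - 1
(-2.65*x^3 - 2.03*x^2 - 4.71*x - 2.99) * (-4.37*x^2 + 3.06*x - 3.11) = 11.5805*x^5 + 0.7621*x^4 + 22.6124*x^3 + 4.967*x^2 + 5.4987*x + 9.2989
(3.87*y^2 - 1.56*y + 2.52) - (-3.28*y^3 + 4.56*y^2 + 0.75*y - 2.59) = 3.28*y^3 - 0.69*y^2 - 2.31*y + 5.11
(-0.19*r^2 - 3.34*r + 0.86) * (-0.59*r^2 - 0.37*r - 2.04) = 0.1121*r^4 + 2.0409*r^3 + 1.116*r^2 + 6.4954*r - 1.7544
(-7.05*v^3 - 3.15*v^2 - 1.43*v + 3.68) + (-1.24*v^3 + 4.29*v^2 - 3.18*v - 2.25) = -8.29*v^3 + 1.14*v^2 - 4.61*v + 1.43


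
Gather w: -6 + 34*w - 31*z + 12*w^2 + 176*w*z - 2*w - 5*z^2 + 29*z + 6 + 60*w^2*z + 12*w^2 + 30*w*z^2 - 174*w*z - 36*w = w^2*(60*z + 24) + w*(30*z^2 + 2*z - 4) - 5*z^2 - 2*z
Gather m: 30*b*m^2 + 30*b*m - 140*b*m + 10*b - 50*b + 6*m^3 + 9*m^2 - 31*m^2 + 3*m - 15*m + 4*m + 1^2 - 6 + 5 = -40*b + 6*m^3 + m^2*(30*b - 22) + m*(-110*b - 8)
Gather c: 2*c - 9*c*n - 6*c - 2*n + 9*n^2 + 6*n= c*(-9*n - 4) + 9*n^2 + 4*n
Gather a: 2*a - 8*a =-6*a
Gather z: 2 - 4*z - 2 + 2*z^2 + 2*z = 2*z^2 - 2*z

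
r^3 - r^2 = r^2*(r - 1)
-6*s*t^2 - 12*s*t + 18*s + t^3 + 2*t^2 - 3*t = (-6*s + t)*(t - 1)*(t + 3)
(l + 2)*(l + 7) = l^2 + 9*l + 14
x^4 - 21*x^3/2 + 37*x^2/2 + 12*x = x*(x - 8)*(x - 3)*(x + 1/2)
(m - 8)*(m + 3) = m^2 - 5*m - 24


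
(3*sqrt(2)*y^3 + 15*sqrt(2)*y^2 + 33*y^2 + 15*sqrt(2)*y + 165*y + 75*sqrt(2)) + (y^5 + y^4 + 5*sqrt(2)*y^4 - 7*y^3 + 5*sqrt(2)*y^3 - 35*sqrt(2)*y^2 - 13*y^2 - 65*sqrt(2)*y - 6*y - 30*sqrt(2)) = y^5 + y^4 + 5*sqrt(2)*y^4 - 7*y^3 + 8*sqrt(2)*y^3 - 20*sqrt(2)*y^2 + 20*y^2 - 50*sqrt(2)*y + 159*y + 45*sqrt(2)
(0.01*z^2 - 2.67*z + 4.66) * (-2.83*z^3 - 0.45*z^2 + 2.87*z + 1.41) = -0.0283*z^5 + 7.5516*z^4 - 11.9576*z^3 - 9.7458*z^2 + 9.6095*z + 6.5706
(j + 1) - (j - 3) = 4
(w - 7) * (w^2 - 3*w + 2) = w^3 - 10*w^2 + 23*w - 14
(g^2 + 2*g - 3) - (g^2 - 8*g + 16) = 10*g - 19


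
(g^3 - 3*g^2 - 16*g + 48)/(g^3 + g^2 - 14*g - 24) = (g^2 + g - 12)/(g^2 + 5*g + 6)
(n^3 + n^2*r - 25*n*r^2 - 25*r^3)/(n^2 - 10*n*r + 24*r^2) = (n^3 + n^2*r - 25*n*r^2 - 25*r^3)/(n^2 - 10*n*r + 24*r^2)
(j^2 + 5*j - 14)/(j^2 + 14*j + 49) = (j - 2)/(j + 7)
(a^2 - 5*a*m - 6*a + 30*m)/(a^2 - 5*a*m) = (a - 6)/a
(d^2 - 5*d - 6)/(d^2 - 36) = (d + 1)/(d + 6)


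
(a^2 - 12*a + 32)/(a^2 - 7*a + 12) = (a - 8)/(a - 3)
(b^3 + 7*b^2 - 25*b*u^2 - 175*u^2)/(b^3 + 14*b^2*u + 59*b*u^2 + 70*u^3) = (b^2 - 5*b*u + 7*b - 35*u)/(b^2 + 9*b*u + 14*u^2)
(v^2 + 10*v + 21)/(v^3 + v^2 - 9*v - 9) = (v + 7)/(v^2 - 2*v - 3)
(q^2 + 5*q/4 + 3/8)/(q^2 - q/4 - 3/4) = (q + 1/2)/(q - 1)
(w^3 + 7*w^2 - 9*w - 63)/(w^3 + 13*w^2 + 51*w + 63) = (w - 3)/(w + 3)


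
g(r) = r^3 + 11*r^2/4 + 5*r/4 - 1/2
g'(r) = 3*r^2 + 11*r/2 + 5/4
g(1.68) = 14.10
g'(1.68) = 18.96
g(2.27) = 28.21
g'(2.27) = 29.19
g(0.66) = 1.81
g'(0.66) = 6.19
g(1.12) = 5.75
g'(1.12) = 11.17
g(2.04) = 21.98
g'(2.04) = 24.95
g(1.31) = 8.10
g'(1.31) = 13.60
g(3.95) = 108.97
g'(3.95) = 69.78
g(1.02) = 4.70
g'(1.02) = 9.98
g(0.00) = -0.50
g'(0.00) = 1.25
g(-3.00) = -6.50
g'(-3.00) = 11.75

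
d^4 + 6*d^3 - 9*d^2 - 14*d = d*(d - 2)*(d + 1)*(d + 7)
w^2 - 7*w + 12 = (w - 4)*(w - 3)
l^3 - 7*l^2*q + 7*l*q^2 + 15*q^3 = (l - 5*q)*(l - 3*q)*(l + q)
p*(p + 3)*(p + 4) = p^3 + 7*p^2 + 12*p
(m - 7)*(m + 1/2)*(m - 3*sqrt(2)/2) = m^3 - 13*m^2/2 - 3*sqrt(2)*m^2/2 - 7*m/2 + 39*sqrt(2)*m/4 + 21*sqrt(2)/4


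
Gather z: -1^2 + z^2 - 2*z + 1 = z^2 - 2*z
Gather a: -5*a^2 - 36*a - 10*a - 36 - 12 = -5*a^2 - 46*a - 48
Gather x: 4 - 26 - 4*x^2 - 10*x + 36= -4*x^2 - 10*x + 14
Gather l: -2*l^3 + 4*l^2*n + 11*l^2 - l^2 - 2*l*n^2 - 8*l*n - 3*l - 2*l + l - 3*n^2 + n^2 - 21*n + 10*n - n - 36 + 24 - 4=-2*l^3 + l^2*(4*n + 10) + l*(-2*n^2 - 8*n - 4) - 2*n^2 - 12*n - 16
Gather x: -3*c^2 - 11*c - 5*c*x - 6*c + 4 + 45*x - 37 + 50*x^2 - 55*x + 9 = -3*c^2 - 17*c + 50*x^2 + x*(-5*c - 10) - 24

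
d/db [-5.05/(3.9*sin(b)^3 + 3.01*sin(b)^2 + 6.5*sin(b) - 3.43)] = (59.085*sin(b)^2 + 30.401*sin(b) + 32.825)*cos(b)/(3.9*sin(b)^3 + 3.01*sin(b)^2 + 6.5*sin(b) - 3.43)^2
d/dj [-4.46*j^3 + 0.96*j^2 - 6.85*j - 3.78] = -13.38*j^2 + 1.92*j - 6.85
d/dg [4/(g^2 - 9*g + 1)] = 4*(9 - 2*g)/(g^2 - 9*g + 1)^2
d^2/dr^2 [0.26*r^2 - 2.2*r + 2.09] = 0.520000000000000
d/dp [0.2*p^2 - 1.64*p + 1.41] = 0.4*p - 1.64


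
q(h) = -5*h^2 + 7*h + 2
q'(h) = 7 - 10*h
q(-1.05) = -10.86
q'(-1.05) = 17.50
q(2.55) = -12.66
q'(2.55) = -18.50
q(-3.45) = -81.66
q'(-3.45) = 41.50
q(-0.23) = 0.13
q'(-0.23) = 9.30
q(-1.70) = -24.35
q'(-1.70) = 24.00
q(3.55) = -36.16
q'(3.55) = -28.50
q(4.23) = -57.85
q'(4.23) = -35.30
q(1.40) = 2.00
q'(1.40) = -7.00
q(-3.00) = -64.00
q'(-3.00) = 37.00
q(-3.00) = -64.00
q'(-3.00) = 37.00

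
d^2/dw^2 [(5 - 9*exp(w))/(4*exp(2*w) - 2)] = (-36*exp(4*w) + 80*exp(3*w) - 108*exp(2*w) + 40*exp(w) - 9)*exp(w)/(2*(8*exp(6*w) - 12*exp(4*w) + 6*exp(2*w) - 1))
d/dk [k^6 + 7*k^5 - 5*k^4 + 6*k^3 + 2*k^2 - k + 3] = 6*k^5 + 35*k^4 - 20*k^3 + 18*k^2 + 4*k - 1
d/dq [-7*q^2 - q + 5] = -14*q - 1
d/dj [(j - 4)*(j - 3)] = 2*j - 7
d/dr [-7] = 0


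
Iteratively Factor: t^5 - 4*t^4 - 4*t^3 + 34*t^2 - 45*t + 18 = (t + 3)*(t^4 - 7*t^3 + 17*t^2 - 17*t + 6) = (t - 2)*(t + 3)*(t^3 - 5*t^2 + 7*t - 3) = (t - 3)*(t - 2)*(t + 3)*(t^2 - 2*t + 1) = (t - 3)*(t - 2)*(t - 1)*(t + 3)*(t - 1)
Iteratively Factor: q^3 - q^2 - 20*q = (q)*(q^2 - q - 20) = q*(q - 5)*(q + 4)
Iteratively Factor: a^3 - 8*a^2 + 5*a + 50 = (a - 5)*(a^2 - 3*a - 10) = (a - 5)*(a + 2)*(a - 5)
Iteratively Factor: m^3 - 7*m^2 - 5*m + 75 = (m - 5)*(m^2 - 2*m - 15) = (m - 5)*(m + 3)*(m - 5)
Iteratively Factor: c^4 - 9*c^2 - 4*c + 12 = (c + 2)*(c^3 - 2*c^2 - 5*c + 6) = (c - 3)*(c + 2)*(c^2 + c - 2) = (c - 3)*(c + 2)^2*(c - 1)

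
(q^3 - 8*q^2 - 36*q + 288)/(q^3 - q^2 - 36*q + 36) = (q - 8)/(q - 1)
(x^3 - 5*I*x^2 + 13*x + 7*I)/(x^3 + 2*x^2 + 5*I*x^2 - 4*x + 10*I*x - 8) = (x^2 - 6*I*x + 7)/(x^2 + x*(2 + 4*I) + 8*I)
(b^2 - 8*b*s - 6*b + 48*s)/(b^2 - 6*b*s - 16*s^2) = (b - 6)/(b + 2*s)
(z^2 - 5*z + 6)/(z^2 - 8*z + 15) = (z - 2)/(z - 5)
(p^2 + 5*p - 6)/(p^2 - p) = (p + 6)/p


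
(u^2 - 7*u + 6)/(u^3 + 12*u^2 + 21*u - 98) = (u^2 - 7*u + 6)/(u^3 + 12*u^2 + 21*u - 98)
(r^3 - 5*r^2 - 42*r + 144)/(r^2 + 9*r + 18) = (r^2 - 11*r + 24)/(r + 3)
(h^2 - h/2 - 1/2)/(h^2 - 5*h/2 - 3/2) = (h - 1)/(h - 3)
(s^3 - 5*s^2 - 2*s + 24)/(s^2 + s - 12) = (s^2 - 2*s - 8)/(s + 4)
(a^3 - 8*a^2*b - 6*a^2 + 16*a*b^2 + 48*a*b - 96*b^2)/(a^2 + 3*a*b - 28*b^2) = (a^2 - 4*a*b - 6*a + 24*b)/(a + 7*b)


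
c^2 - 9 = (c - 3)*(c + 3)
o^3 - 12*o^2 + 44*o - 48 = (o - 6)*(o - 4)*(o - 2)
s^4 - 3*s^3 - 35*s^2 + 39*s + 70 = (s - 7)*(s - 2)*(s + 1)*(s + 5)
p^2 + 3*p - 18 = (p - 3)*(p + 6)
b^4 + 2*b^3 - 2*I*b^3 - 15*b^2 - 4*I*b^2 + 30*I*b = b*(b - 3)*(b + 5)*(b - 2*I)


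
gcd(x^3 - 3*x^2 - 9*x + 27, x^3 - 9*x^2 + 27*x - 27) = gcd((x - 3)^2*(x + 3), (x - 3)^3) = x^2 - 6*x + 9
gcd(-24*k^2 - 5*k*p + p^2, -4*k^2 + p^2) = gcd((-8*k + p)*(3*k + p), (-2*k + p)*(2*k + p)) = 1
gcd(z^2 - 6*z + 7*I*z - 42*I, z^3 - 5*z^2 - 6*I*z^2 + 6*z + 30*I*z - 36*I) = 1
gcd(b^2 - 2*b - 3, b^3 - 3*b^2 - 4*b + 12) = b - 3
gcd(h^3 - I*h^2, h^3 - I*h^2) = h^3 - I*h^2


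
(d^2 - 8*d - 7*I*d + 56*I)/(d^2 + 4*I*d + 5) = (d^2 - 8*d - 7*I*d + 56*I)/(d^2 + 4*I*d + 5)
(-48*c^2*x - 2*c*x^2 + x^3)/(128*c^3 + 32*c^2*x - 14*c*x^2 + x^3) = x*(6*c + x)/(-16*c^2 - 6*c*x + x^2)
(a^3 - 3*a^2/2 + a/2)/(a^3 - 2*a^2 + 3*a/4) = 2*(a - 1)/(2*a - 3)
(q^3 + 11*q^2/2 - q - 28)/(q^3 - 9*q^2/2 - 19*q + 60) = (2*q^2 + 3*q - 14)/(2*q^2 - 17*q + 30)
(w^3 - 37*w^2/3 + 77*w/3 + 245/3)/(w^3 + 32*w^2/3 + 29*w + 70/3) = (w^2 - 14*w + 49)/(w^2 + 9*w + 14)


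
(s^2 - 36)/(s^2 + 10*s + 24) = (s - 6)/(s + 4)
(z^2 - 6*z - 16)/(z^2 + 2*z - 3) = (z^2 - 6*z - 16)/(z^2 + 2*z - 3)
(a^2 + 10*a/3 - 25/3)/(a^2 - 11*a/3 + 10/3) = (a + 5)/(a - 2)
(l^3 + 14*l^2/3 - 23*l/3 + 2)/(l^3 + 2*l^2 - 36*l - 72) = (3*l^2 - 4*l + 1)/(3*(l^2 - 4*l - 12))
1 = 1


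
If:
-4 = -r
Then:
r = 4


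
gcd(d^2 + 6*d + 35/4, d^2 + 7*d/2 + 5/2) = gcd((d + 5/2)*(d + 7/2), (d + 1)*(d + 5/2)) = d + 5/2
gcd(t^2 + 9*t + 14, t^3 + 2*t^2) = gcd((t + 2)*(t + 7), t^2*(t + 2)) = t + 2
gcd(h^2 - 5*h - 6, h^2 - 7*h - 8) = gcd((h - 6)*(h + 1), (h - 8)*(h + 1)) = h + 1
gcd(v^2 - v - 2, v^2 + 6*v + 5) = v + 1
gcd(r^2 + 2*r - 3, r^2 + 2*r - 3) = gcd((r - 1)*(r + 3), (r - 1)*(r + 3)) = r^2 + 2*r - 3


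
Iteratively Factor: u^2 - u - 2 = (u - 2)*(u + 1)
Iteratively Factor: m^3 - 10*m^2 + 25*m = (m - 5)*(m^2 - 5*m) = m*(m - 5)*(m - 5)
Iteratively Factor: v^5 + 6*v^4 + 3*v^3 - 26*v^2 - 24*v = (v)*(v^4 + 6*v^3 + 3*v^2 - 26*v - 24) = v*(v + 3)*(v^3 + 3*v^2 - 6*v - 8) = v*(v - 2)*(v + 3)*(v^2 + 5*v + 4) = v*(v - 2)*(v + 1)*(v + 3)*(v + 4)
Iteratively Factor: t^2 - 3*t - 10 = (t + 2)*(t - 5)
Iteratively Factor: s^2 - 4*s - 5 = (s - 5)*(s + 1)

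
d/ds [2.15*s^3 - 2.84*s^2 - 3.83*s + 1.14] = 6.45*s^2 - 5.68*s - 3.83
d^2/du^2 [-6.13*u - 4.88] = 0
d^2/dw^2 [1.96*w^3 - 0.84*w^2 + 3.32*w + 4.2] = 11.76*w - 1.68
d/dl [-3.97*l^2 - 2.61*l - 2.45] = -7.94*l - 2.61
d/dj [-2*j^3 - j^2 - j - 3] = -6*j^2 - 2*j - 1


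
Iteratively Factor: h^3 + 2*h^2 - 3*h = (h)*(h^2 + 2*h - 3) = h*(h - 1)*(h + 3)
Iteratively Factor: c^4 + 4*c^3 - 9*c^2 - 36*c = (c + 3)*(c^3 + c^2 - 12*c) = c*(c + 3)*(c^2 + c - 12) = c*(c - 3)*(c + 3)*(c + 4)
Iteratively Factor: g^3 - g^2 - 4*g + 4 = (g - 1)*(g^2 - 4) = (g - 2)*(g - 1)*(g + 2)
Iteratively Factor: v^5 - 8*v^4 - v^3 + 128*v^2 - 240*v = (v - 3)*(v^4 - 5*v^3 - 16*v^2 + 80*v) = (v - 5)*(v - 3)*(v^3 - 16*v) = (v - 5)*(v - 4)*(v - 3)*(v^2 + 4*v) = v*(v - 5)*(v - 4)*(v - 3)*(v + 4)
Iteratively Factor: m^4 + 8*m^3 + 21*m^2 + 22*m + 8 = (m + 1)*(m^3 + 7*m^2 + 14*m + 8) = (m + 1)*(m + 4)*(m^2 + 3*m + 2) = (m + 1)*(m + 2)*(m + 4)*(m + 1)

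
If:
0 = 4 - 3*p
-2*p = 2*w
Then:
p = 4/3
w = -4/3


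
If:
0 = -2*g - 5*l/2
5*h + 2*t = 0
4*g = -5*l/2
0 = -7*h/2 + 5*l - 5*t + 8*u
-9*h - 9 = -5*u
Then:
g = 0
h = -8/13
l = 0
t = 20/13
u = 9/13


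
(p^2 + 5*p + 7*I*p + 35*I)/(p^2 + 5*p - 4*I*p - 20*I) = (p + 7*I)/(p - 4*I)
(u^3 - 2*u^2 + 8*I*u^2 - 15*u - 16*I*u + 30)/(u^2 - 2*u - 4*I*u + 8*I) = (u^2 + 8*I*u - 15)/(u - 4*I)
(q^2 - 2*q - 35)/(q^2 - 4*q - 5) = (-q^2 + 2*q + 35)/(-q^2 + 4*q + 5)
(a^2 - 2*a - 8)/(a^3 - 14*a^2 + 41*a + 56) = (a^2 - 2*a - 8)/(a^3 - 14*a^2 + 41*a + 56)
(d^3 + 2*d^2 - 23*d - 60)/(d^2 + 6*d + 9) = (d^2 - d - 20)/(d + 3)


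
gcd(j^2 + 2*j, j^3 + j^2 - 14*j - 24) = j + 2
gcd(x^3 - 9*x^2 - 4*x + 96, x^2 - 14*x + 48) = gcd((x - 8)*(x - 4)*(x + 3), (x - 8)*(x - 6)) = x - 8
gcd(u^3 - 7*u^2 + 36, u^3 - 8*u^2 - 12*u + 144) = u - 6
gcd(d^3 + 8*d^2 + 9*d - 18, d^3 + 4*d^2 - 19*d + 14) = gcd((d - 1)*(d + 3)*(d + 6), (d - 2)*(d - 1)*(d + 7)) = d - 1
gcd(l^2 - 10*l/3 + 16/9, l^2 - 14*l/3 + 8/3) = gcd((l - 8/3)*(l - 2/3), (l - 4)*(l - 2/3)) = l - 2/3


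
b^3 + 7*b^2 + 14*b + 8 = (b + 1)*(b + 2)*(b + 4)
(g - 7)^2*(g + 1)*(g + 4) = g^4 - 9*g^3 - 17*g^2 + 189*g + 196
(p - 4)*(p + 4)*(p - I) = p^3 - I*p^2 - 16*p + 16*I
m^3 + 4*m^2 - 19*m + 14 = (m - 2)*(m - 1)*(m + 7)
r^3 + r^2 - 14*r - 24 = (r - 4)*(r + 2)*(r + 3)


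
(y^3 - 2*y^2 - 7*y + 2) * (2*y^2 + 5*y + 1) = 2*y^5 + y^4 - 23*y^3 - 33*y^2 + 3*y + 2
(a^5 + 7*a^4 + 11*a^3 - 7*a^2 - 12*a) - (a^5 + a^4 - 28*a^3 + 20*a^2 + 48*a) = 6*a^4 + 39*a^3 - 27*a^2 - 60*a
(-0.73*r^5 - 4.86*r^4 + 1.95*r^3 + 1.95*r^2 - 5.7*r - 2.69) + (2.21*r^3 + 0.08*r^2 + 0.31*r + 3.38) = -0.73*r^5 - 4.86*r^4 + 4.16*r^3 + 2.03*r^2 - 5.39*r + 0.69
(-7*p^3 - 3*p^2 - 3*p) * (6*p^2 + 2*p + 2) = -42*p^5 - 32*p^4 - 38*p^3 - 12*p^2 - 6*p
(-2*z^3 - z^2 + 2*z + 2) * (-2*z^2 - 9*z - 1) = 4*z^5 + 20*z^4 + 7*z^3 - 21*z^2 - 20*z - 2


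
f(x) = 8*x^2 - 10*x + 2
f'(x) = 16*x - 10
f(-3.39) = 127.84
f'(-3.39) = -64.24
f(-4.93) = 245.74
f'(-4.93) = -88.88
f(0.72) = -1.05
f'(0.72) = 1.52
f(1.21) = 1.61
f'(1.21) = 9.36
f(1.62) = 6.80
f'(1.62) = 15.92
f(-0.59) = 10.68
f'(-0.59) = -19.44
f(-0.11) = 3.20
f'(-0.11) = -11.76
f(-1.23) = 26.40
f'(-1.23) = -29.68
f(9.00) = 560.00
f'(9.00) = 134.00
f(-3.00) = 104.00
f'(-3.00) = -58.00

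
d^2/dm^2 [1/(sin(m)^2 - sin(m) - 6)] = (4*sin(m)^4 - 3*sin(m)^3 + 19*sin(m)^2 - 14)/(sin(m) + cos(m)^2 + 5)^3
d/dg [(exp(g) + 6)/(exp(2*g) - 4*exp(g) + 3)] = (-2*(exp(g) - 2)*(exp(g) + 6) + exp(2*g) - 4*exp(g) + 3)*exp(g)/(exp(2*g) - 4*exp(g) + 3)^2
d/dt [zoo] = 0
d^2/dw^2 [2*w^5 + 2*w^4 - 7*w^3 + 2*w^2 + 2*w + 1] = 40*w^3 + 24*w^2 - 42*w + 4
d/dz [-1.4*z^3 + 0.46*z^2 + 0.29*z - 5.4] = -4.2*z^2 + 0.92*z + 0.29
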